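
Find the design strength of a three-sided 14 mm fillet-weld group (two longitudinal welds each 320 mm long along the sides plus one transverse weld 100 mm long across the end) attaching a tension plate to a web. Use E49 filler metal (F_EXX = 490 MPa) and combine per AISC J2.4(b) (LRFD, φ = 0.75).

φR_n ≈ 1620 kN

t_e = 0.707 × 14 = 9.898 mm.
R_nwl = 0.6 × 490 × 9.898 × 640 × 10⁻³ = 1862 kN (longitudinal, 2 welds).
R_nwt = 0.6 × 490 × 9.898 × 100 × 10⁻³ = 291 kN (transverse, base value).
(i) R_nwl + R_nwt = 2153 kN; (ii) 0.85 R_nwl + 1.5 R_nwt = 2020 kN.
R_n = max = 2153 kN [governs: (i)]; φR_n = 1615 kN.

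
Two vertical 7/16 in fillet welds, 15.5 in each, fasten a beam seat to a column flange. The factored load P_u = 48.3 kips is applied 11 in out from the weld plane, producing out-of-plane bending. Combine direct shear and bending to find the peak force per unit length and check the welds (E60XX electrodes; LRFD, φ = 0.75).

f_max ≈ 6.81 kip/in; adequate

E60XX → F_EXX = 60 ksi.
L_w = 2 × 15.5 = 31 in; section modulus (unit throat) S = 2 × L²/6 = 80.08 in².
Direct shear f_v = P/L_w = 48.3/31 = 1.558 kip/in.
Moment M = P × e = 48.3 × 11 = 531.3 kip·in; bending f_b = M/S = 6.634 kip/in.
f_max = √(f_v² + f_b²) = √(1.558² + 6.634²) = 6.815 kip/in.
φr_n = 0.75 × 0.6 × 60 × (0.707 × 0.4375) = 8.351 kip/in → adequate.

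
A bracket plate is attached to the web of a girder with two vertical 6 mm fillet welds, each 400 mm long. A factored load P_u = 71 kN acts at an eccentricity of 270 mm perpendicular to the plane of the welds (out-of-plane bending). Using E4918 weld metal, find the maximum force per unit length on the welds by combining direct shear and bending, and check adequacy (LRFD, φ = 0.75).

E49XX → F_EXX = 490 MPa.
L_w = 2 × 400 = 800 mm; section modulus (unit throat) S = 2 × L²/6 = 53330 mm².
Direct shear f_v = P/L_w = 71×10³/800 = 88.75 N/mm.
Moment M = P × e = 71×10³ × 270 = 19170000 N·mm; bending f_b = M/S = 359.4 N/mm.
f_max = √(f_v² + f_b²) = √(88.75² + 359.4²) = 370.2 N/mm.
φr_n = 0.75 × 0.6 × 490 × (0.707 × 6) = 935.4 N/mm → adequate.

f_max ≈ 370 N/mm; adequate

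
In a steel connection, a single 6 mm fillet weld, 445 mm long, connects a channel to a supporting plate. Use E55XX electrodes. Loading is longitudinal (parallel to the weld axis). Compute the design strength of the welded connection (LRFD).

φR_n ≈ 467 kN

E55XX → F_EXX = 550 MPa.
Effective throat t_e = 0.707 × 6 = 4.242 mm.
Total length L = 445 mm; A_we = 4.242 × 445 = 1888 mm².
F_nw = 0.6 F_EXX = 0.6 × 550 = 330 MPa.
φR_n = 0.75 × 330 × 1888 × 10⁻³ = 467.2 kN.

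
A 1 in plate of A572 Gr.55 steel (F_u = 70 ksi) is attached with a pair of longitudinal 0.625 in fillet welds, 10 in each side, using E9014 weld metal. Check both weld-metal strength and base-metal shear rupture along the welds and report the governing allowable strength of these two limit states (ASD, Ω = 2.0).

E90XX → F_EXX = 90 ksi.
t_e = 0.707 × 0.625 = 0.4419 in; L = 20 in.
Weld metal: R_n/Ω = (1/2.0) × 0.6 × 90 × 0.4419 × 20 = 238.6 kip.
Base metal (shear rupture): R_n/Ω = (1/2.0) × 0.6 × 70 × 1 × 20 = 420 kip.
Governing: weld metal.

R_n/Ω ≈ 239 kip (weld metal governs)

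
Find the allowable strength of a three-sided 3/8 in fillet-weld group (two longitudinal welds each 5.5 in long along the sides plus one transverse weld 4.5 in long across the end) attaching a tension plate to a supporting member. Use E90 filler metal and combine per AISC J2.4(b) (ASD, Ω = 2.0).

E90XX → F_EXX = 90 ksi.
t_e = 0.707 × 0.375 = 0.2651 in.
R_nwl = 0.6 × 90 × 0.2651 × 11 = 157.5 kips (longitudinal, 2 welds).
R_nwt = 0.6 × 90 × 0.2651 × 4.5 = 64.43 kips (transverse, base value).
(i) R_nwl + R_nwt = 221.9 kips; (ii) 0.85 R_nwl + 1.5 R_nwt = 230.5 kips.
R_n = max = 230.5 kips [governs: (ii)]; R_n/Ω = 115.2 kips.

R_n/Ω ≈ 115 kips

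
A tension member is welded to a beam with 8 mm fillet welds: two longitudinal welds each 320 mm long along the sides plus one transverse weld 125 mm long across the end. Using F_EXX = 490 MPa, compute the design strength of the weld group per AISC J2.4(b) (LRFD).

t_e = 0.707 × 8 = 5.656 mm.
R_nwl = 0.6 × 490 × 5.656 × 640 × 10⁻³ = 1064 kN (longitudinal, 2 welds).
R_nwt = 0.6 × 490 × 5.656 × 125 × 10⁻³ = 207.9 kN (transverse, base value).
(i) R_nwl + R_nwt = 1272 kN; (ii) 0.85 R_nwl + 1.5 R_nwt = 1216 kN.
R_n = max = 1272 kN [governs: (i)]; φR_n = 954.1 kN.

φR_n ≈ 954 kN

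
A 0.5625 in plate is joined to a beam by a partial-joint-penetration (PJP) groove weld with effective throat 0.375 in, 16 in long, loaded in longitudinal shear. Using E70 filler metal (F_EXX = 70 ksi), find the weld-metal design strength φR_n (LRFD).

Effective throat (given) t_e = 0.375 in.
A_we = 0.375 × 16 = 6 in².
F_nw = 0.6 F_EXX = 42 ksi.
φR_n = 0.75 × 42 × 6 = 189 kips.

φR_n ≈ 189 kips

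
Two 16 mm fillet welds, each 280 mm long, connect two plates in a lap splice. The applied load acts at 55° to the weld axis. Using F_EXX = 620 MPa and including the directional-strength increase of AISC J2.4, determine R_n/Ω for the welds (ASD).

t_e = 0.707 × 16 = 11.31 mm; A_we = 11.31 × 560 = 6335 mm².
Directional factor: 1.0 + 0.5 sin^1.5(55°) = 1.371.
F_nw = 0.6 × 620 × 1.371 = 509.9 MPa.
R_n/Ω = (509.9 × 6335) / 2.0 × 10⁻³ = 1615 kN.

R_n/Ω ≈ 1620 kN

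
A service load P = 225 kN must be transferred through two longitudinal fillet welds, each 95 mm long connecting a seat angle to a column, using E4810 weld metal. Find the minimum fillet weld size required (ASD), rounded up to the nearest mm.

E48XX → F_EXX = 480 MPa.
Total weld length L = 190 mm.
Required throat t_e = P × Ω / (0.6 F_EXX × L) = 225 × 2.0 / (0.6 × 480 × 190 × 10⁻³) = 8.224 mm.
Required leg w = t_e / 0.707 = 11.63 mm → use 12 mm.

w = 12 mm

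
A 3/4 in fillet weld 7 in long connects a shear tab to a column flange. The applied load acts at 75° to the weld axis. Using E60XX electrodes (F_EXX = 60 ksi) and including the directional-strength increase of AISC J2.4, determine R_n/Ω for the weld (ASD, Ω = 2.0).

R_n/Ω ≈ 98.5 kip

t_e = 0.707 × 0.75 = 0.5302 in; A_we = 0.5302 × 7 = 3.712 in².
Directional factor: 1.0 + 0.5 sin^1.5(75°) = 1.475.
F_nw = 0.6 × 60 × 1.475 = 53.09 ksi.
R_n/Ω = (53.09 × 3.712) / 2.0 = 98.52 kip.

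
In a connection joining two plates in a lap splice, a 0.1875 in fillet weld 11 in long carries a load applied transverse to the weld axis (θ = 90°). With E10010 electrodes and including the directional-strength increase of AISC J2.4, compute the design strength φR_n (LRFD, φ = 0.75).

φR_n ≈ 98.4 kip

E100XX → F_EXX = 100 ksi.
t_e = 0.707 × 0.1875 = 0.1326 in; A_we = 0.1326 × 11 = 1.458 in².
Directional factor: 1.0 + 0.5 sin^1.5(90°) = 1.5.
F_nw = 0.6 × 100 × 1.5 = 90 ksi.
φR_n = 0.75 × 90 × 1.458 = 98.43 kip.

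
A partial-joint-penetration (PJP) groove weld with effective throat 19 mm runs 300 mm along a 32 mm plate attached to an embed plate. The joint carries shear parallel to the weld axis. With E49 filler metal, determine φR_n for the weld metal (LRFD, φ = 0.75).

φR_n ≈ 1260 kN

E49XX → F_EXX = 490 MPa.
Effective throat (given) t_e = 19 mm.
A_we = 19 × 300 = 5700 mm².
F_nw = 0.6 F_EXX = 294 MPa.
φR_n = 0.75 × 294 × 5700 × 10⁻³ = 1257 kN.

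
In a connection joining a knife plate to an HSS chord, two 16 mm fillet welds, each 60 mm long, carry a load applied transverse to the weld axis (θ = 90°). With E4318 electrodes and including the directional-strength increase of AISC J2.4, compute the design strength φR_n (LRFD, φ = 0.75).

E43XX → F_EXX = 430 MPa.
t_e = 0.707 × 16 = 11.31 mm; A_we = 11.31 × 120 = 1357 mm².
Directional factor: 1.0 + 0.5 sin^1.5(90°) = 1.5.
F_nw = 0.6 × 430 × 1.5 = 387 MPa.
φR_n = 0.75 × 387 × 1357 × 10⁻³ = 394 kN.

φR_n ≈ 394 kN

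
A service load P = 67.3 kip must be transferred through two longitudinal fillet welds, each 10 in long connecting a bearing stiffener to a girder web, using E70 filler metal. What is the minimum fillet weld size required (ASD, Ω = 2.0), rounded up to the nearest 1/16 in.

w = 1/4 in

E70XX → F_EXX = 70 ksi.
Total weld length L = 20 in.
Required throat t_e = P × Ω / (0.6 F_EXX × L) = 67.3 × 2.0 / (0.6 × 70 × 20) = 0.1602 in.
Required leg w = t_e / 0.707 = 0.2266 in → use 1/4 in.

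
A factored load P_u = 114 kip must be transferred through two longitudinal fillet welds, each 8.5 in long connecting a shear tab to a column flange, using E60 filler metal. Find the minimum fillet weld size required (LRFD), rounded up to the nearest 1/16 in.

w = 3/8 in

E60XX → F_EXX = 60 ksi.
Total weld length L = 17 in.
Required throat t_e = P_u / (φ × 0.6 F_EXX × L) = 114 / (0.75 × 0.6 × 60 × 17) = 0.2484 in.
Required leg w = t_e / 0.707 = 0.3513 in → use 3/8 in.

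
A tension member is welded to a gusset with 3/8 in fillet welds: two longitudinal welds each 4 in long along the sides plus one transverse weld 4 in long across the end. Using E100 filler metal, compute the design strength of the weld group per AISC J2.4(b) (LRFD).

φR_n ≈ 153 kip

E100XX → F_EXX = 100 ksi.
t_e = 0.707 × 0.375 = 0.2651 in.
R_nwl = 0.6 × 100 × 0.2651 × 8 = 127.3 kip (longitudinal, 2 welds).
R_nwt = 0.6 × 100 × 0.2651 × 4 = 63.63 kip (transverse, base value).
(i) R_nwl + R_nwt = 190.9 kip; (ii) 0.85 R_nwl + 1.5 R_nwt = 203.6 kip.
R_n = max = 203.6 kip [governs: (ii)]; φR_n = 152.7 kip.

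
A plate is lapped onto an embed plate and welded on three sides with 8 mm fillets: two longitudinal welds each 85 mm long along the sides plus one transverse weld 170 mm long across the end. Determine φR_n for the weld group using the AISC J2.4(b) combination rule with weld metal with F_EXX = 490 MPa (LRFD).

φR_n ≈ 498 kN

t_e = 0.707 × 8 = 5.656 mm.
R_nwl = 0.6 × 490 × 5.656 × 170 × 10⁻³ = 282.7 kN (longitudinal, 2 welds).
R_nwt = 0.6 × 490 × 5.656 × 170 × 10⁻³ = 282.7 kN (transverse, base value).
(i) R_nwl + R_nwt = 565.4 kN; (ii) 0.85 R_nwl + 1.5 R_nwt = 664.3 kN.
R_n = max = 664.3 kN [governs: (ii)]; φR_n = 498.2 kN.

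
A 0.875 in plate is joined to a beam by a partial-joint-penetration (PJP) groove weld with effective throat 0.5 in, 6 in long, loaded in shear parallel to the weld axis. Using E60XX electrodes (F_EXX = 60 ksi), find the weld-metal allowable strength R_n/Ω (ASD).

Effective throat (given) t_e = 0.5 in.
A_we = 0.5 × 6 = 3 in².
F_nw = 0.6 F_EXX = 36 ksi.
R_n/Ω = (36 × 3) / 2.0 = 54 kips.

R_n/Ω ≈ 54 kips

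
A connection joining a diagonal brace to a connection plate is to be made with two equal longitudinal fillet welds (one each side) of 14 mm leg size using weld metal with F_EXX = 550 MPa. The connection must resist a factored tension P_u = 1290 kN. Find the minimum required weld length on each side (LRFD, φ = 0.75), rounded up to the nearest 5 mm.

Throat t_e = 0.707 × 14 = 9.898 mm.
φr_n = 0.75 × 0.6 × 550 × 9.898 × 10⁻³ = 2.45 kN/mm.
L_req = P_u / φr_n = 1290 / 2.45 = 526.6 mm total.
Per side: 526.6 / 2 = 263.3 mm.
Round up → use L = 265 mm on each side.

L = 265 mm on each side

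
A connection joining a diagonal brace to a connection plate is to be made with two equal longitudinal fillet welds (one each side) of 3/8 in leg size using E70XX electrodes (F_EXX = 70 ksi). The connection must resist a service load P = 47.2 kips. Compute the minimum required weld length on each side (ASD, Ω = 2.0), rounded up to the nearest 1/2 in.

L = 4.5 in on each side

Throat t_e = 0.707 × 0.375 = 0.2651 in.
r_n/Ω = (0.6 × 70 × 0.2651) / 2.0 = 5.568 kip/in.
L_req = P / (r_n/Ω) = 47.2 / 5.568 = 8.478 in total.
Per side: 8.478 / 2 = 4.239 in.
Round up → use L = 4.5 in on each side.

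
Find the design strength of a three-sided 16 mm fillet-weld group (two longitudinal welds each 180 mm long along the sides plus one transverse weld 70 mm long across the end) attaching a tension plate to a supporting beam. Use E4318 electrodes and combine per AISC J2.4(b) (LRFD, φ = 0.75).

φR_n ≈ 941 kN

E43XX → F_EXX = 430 MPa.
t_e = 0.707 × 16 = 11.31 mm.
R_nwl = 0.6 × 430 × 11.31 × 360 × 10⁻³ = 1051 kN (longitudinal, 2 welds).
R_nwt = 0.6 × 430 × 11.31 × 70 × 10⁻³ = 204.3 kN (transverse, base value).
(i) R_nwl + R_nwt = 1255 kN; (ii) 0.85 R_nwl + 1.5 R_nwt = 1200 kN.
R_n = max = 1255 kN [governs: (i)]; φR_n = 941.2 kN.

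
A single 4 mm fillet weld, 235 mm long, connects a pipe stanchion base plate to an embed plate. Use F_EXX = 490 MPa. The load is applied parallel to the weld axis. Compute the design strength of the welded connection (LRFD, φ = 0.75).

Effective throat t_e = 0.707 × 4 = 2.828 mm.
Total length L = 235 mm; A_we = 2.828 × 235 = 664.6 mm².
F_nw = 0.6 F_EXX = 0.6 × 490 = 294 MPa.
φR_n = 0.75 × 294 × 664.6 × 10⁻³ = 146.5 kN.

φR_n ≈ 147 kN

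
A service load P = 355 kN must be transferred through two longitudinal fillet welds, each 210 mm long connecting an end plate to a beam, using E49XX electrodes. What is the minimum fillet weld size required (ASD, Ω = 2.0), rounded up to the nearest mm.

E49XX → F_EXX = 490 MPa.
Total weld length L = 420 mm.
Required throat t_e = P × Ω / (0.6 F_EXX × L) = 355 × 2.0 / (0.6 × 490 × 420 × 10⁻³) = 5.75 mm.
Required leg w = t_e / 0.707 = 8.133 mm → use 9 mm.

w = 9 mm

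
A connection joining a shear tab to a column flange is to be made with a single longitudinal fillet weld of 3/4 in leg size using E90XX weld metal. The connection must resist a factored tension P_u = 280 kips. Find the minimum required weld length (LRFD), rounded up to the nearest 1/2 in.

E90XX → F_EXX = 90 ksi.
Throat t_e = 0.707 × 0.75 = 0.5302 in.
φr_n = 0.75 × 0.6 × 90 × 0.5302 = 21.48 kips/in.
L_req = P_u / φr_n = 280 / 21.48 = 13.04 in total.
Round up → use L = 13.5 in.

L = 13.5 in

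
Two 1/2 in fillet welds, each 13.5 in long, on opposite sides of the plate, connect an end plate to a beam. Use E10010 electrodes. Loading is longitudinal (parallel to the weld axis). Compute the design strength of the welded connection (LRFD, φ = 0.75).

E100XX → F_EXX = 100 ksi.
Effective throat t_e = 0.707 × 0.5 = 0.3535 in.
Total length L = 27 in; A_we = 0.3535 × 27 = 9.544 in².
F_nw = 0.6 F_EXX = 0.6 × 100 = 60 ksi.
φR_n = 0.75 × 60 × 9.544 = 429.5 kips.

φR_n ≈ 430 kips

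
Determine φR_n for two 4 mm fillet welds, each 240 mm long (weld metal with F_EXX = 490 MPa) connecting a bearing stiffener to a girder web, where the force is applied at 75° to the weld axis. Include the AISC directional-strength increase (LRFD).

φR_n ≈ 441 kN

t_e = 0.707 × 4 = 2.828 mm; A_we = 2.828 × 480 = 1357 mm².
Directional factor: 1.0 + 0.5 sin^1.5(75°) = 1.475.
F_nw = 0.6 × 490 × 1.475 = 433.6 MPa.
φR_n = 0.75 × 433.6 × 1357 × 10⁻³ = 441.4 kN.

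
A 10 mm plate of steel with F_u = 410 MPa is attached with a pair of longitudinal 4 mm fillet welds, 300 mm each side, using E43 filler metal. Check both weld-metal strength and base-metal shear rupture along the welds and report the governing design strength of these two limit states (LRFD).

E43XX → F_EXX = 430 MPa.
t_e = 0.707 × 4 = 2.828 mm; L = 600 mm.
Weld metal: φR_n = 0.75 × 0.6 × 430 × 2.828 × 600 × 10⁻³ = 328.3 kN.
Base metal (shear rupture): φR_n = 0.75 × 0.6 × 410 × 10 × 600 × 10⁻³ = 1107 kN.
Governing: weld metal.

φR_n ≈ 328 kN (weld metal governs)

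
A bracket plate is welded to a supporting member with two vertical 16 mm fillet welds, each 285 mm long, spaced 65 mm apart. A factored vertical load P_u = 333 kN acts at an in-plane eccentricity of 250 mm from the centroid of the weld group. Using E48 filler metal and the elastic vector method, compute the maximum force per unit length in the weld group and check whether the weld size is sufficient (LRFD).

f_max ≈ 2910 N/mm; NOT adequate

E48XX → F_EXX = 480 MPa.
Total weld length L_w = 570 mm. Treat welds as unit-width lines.
Polar moment about centroid: J = 2[d³/12 + d(b/2)²] = 2[285³/12 + 285×32.5²] = 4460000 mm³.
Direct shear f_v = P/L_w = 333×10³ / 570 = 584.2 N/mm (vertical).
Torsion M = P·e = 333×10³ × 250 = 83250000 N·mm.
Critical point at (x, y) = (32.5, 142.5) from centroid. f_tx = M·y/J = 2660 N/mm; f_ty = M·x/J = 606.6 N/mm.
Resultant f_max = √[f_tx² + (f_v + f_ty)²] = √[2660² + (584.2 + 606.6)²] = 2914 N/mm.
Capacity per unit length: φr_n = 0.75 × 0.6 × 480 × (0.707 × 16) = 2443 N/mm.
2914 > 2443 → NOT adequate.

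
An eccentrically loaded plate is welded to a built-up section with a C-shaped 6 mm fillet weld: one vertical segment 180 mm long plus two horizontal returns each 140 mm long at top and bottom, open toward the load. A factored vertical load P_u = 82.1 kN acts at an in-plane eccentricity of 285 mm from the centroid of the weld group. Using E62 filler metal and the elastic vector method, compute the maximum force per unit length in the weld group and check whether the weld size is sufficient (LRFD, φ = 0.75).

E62XX → F_EXX = 620 MPa.
Total weld length L_w = 460 mm. Treat welds as unit-width lines.
Centroid: x̄ = 2×140×70 / 460 = 42.61 mm from the vertical weld.
Polar moment about centroid: J = I_x + I_y = [180³/12 + 2×140×90²] + [180×42.61² + 2(140³/12 + 140×27.39²)] = 3748000 mm³.
Direct shear f_v = P/L_w = 82.1×10³ / 460 = 178.5 N/mm (vertical).
Torsion M = P·e = 82.1×10³ × 285 = 23398000 N·mm.
Critical point at (x, y) = (97.39, 90) from centroid. f_tx = M·y/J = 561.8 N/mm; f_ty = M·x/J = 608 N/mm.
Resultant f_max = √[f_tx² + (f_v + f_ty)²] = √[561.8² + (178.5 + 608)²] = 966.5 N/mm.
Capacity per unit length: φr_n = 0.75 × 0.6 × 620 × (0.707 × 6) = 1184 N/mm.
966.5 ≤ 1184 → adequate.

f_max ≈ 967 N/mm; adequate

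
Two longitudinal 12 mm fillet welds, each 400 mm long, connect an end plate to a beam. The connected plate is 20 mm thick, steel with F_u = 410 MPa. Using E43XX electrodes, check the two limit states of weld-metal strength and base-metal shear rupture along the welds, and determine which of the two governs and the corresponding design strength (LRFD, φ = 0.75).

E43XX → F_EXX = 430 MPa.
t_e = 0.707 × 12 = 8.484 mm; L = 800 mm.
Weld metal: φR_n = 0.75 × 0.6 × 430 × 8.484 × 800 × 10⁻³ = 1313 kN.
Base metal (shear rupture): φR_n = 0.75 × 0.6 × 410 × 20 × 800 × 10⁻³ = 2952 kN.
Governing: weld metal.

φR_n ≈ 1310 kN (weld metal governs)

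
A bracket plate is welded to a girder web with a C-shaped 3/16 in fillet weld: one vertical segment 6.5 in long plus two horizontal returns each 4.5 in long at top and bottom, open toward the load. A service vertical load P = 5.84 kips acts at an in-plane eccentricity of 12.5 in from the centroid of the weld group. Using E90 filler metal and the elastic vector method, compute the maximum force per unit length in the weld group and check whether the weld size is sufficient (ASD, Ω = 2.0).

f_max ≈ 2.46 kip/in; adequate

E90XX → F_EXX = 90 ksi.
Total weld length L_w = 15.5 in. Treat welds as unit-width lines.
Centroid: x̄ = 2×4.5×2.25 / 15.5 = 1.306 in from the vertical weld.
Polar moment about centroid: J = I_x + I_y = [6.5³/12 + 2×4.5×3.25²] + [6.5×1.306² + 2(4.5³/12 + 4.5×0.9435²)] = 152.2 in³.
Direct shear f_v = P/L_w = 5.84 / 15.5 = 0.3768 kip/in (vertical).
Torsion M = P·e = 5.84 × 12.5 = 73 kip·in.
Critical point at (x, y) = (3.194, 3.25) from centroid. f_tx = M·y/J = 1.558 kip/in; f_ty = M·x/J = 1.531 kip/in.
Resultant f_max = √[f_tx² + (f_v + f_ty)²] = √[1.558² + (0.3768 + 1.531)²] = 2.464 kip/in.
Capacity per unit length: r_n/Ω = (1/2.0) × 0.6 × 90 × (0.707 × 0.1875) = 3.579 kip/in.
2.464 ≤ 3.579 → adequate.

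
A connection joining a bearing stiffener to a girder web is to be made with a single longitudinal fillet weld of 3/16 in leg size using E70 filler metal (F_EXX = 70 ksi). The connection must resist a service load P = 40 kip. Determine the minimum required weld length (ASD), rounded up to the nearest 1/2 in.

L = 14.5 in

Throat t_e = 0.707 × 0.1875 = 0.1326 in.
r_n/Ω = (0.6 × 70 × 0.1326) / 2.0 = 2.784 kip/in.
L_req = P / (r_n/Ω) = 40 / 2.784 = 14.37 in total.
Round up → use L = 14.5 in.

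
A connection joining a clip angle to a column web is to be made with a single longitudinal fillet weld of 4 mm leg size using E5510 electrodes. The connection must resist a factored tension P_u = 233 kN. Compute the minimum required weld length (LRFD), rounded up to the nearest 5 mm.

L = 335 mm

E55XX → F_EXX = 550 MPa.
Throat t_e = 0.707 × 4 = 2.828 mm.
φr_n = 0.75 × 0.6 × 550 × 2.828 × 10⁻³ = 0.6999 kN/mm.
L_req = P_u / φr_n = 233 / 0.6999 = 332.9 mm total.
Round up → use L = 335 mm.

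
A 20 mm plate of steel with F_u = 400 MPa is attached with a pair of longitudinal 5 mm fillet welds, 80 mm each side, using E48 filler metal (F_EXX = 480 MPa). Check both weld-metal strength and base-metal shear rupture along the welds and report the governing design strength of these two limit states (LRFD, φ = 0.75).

t_e = 0.707 × 5 = 3.535 mm; L = 160 mm.
Weld metal: φR_n = 0.75 × 0.6 × 480 × 3.535 × 160 × 10⁻³ = 122.2 kN.
Base metal (shear rupture): φR_n = 0.75 × 0.6 × 400 × 20 × 160 × 10⁻³ = 576 kN.
Governing: weld metal.

φR_n ≈ 122 kN (weld metal governs)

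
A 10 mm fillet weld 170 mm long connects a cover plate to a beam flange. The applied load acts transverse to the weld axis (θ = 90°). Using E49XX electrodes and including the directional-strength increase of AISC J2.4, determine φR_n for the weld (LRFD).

E49XX → F_EXX = 490 MPa.
t_e = 0.707 × 10 = 7.07 mm; A_we = 7.07 × 170 = 1202 mm².
Directional factor: 1.0 + 0.5 sin^1.5(90°) = 1.5.
F_nw = 0.6 × 490 × 1.5 = 441 MPa.
φR_n = 0.75 × 441 × 1202 × 10⁻³ = 397.5 kN.

φR_n ≈ 398 kN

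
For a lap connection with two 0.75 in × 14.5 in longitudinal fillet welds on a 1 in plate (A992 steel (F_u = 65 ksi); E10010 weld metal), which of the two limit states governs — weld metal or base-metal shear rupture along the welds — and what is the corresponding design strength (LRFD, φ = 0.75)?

φR_n ≈ 692 kip (weld metal governs)

E100XX → F_EXX = 100 ksi.
t_e = 0.707 × 0.75 = 0.5302 in; L = 29 in.
Weld metal: φR_n = 0.75 × 0.6 × 100 × 0.5302 × 29 = 692 kip.
Base metal (shear rupture): φR_n = 0.75 × 0.6 × 65 × 1 × 29 = 848.2 kip.
Governing: weld metal.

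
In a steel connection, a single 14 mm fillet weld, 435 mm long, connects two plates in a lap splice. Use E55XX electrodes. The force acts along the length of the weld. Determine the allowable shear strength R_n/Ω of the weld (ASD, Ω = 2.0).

R_n/Ω ≈ 710 kN

E55XX → F_EXX = 550 MPa.
Effective throat t_e = 0.707 × 14 = 9.898 mm.
Total length L = 435 mm; A_we = 9.898 × 435 = 4306 mm².
F_nw = 0.6 F_EXX = 0.6 × 550 = 330 MPa.
R_n = 330 × 4306 × 10⁻³ = 1421 kN; R_n/Ω = 1421/2.0 = 710.4 kN.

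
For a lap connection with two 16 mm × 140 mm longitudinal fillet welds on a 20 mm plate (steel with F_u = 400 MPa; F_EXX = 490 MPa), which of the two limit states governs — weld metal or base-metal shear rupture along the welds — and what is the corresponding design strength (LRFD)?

φR_n ≈ 698 kN (weld metal governs)

t_e = 0.707 × 16 = 11.31 mm; L = 280 mm.
Weld metal: φR_n = 0.75 × 0.6 × 490 × 11.31 × 280 × 10⁻³ = 698.4 kN.
Base metal (shear rupture): φR_n = 0.75 × 0.6 × 400 × 20 × 280 × 10⁻³ = 1008 kN.
Governing: weld metal.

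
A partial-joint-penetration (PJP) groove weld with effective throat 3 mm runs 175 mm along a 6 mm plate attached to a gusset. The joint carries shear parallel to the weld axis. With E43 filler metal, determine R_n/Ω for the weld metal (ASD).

R_n/Ω ≈ 67.7 kN

E43XX → F_EXX = 430 MPa.
Effective throat (given) t_e = 3 mm.
A_we = 3 × 175 = 525 mm².
F_nw = 0.6 F_EXX = 258 MPa.
R_n/Ω = (258 × 525) / 2.0 × 10⁻³ = 67.72 kN.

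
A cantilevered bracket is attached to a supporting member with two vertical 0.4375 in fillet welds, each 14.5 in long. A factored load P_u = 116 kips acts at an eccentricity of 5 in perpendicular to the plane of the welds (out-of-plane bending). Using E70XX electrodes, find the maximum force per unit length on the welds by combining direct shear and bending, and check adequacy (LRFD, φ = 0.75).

E70XX → F_EXX = 70 ksi.
L_w = 2 × 14.5 = 29 in; section modulus (unit throat) S = 2 × L²/6 = 70.08 in².
Direct shear f_v = P/L_w = 116/29 = 4 kip/in.
Moment M = P × e = 116 × 5 = 580 kip·in; bending f_b = M/S = 8.276 kip/in.
f_max = √(f_v² + f_b²) = √(4² + 8.276²) = 9.192 kip/in.
φr_n = 0.75 × 0.6 × 70 × (0.707 × 0.4375) = 9.743 kip/in → adequate.

f_max ≈ 9.19 kip/in; adequate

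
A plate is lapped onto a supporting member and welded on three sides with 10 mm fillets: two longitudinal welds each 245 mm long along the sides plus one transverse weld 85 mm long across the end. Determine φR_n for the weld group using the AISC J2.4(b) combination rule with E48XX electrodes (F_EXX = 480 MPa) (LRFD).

φR_n ≈ 878 kN

t_e = 0.707 × 10 = 7.07 mm.
R_nwl = 0.6 × 480 × 7.07 × 490 × 10⁻³ = 997.7 kN (longitudinal, 2 welds).
R_nwt = 0.6 × 480 × 7.07 × 85 × 10⁻³ = 173.1 kN (transverse, base value).
(i) R_nwl + R_nwt = 1171 kN; (ii) 0.85 R_nwl + 1.5 R_nwt = 1108 kN.
R_n = max = 1171 kN [governs: (i)]; φR_n = 878.1 kN.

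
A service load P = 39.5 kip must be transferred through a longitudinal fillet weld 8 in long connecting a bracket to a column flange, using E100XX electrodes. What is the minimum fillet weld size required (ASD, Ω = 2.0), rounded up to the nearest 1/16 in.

E100XX → F_EXX = 100 ksi.
Total weld length L = 8 in.
Required throat t_e = P × Ω / (0.6 F_EXX × L) = 39.5 × 2.0 / (0.6 × 100 × 8) = 0.1646 in.
Required leg w = t_e / 0.707 = 0.2328 in → use 1/4 in.

w = 1/4 in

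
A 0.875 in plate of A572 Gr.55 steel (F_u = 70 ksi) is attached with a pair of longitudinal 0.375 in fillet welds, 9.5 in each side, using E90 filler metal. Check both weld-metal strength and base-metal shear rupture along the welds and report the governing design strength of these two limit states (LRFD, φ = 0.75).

E90XX → F_EXX = 90 ksi.
t_e = 0.707 × 0.375 = 0.2651 in; L = 19 in.
Weld metal: φR_n = 0.75 × 0.6 × 90 × 0.2651 × 19 = 204 kips.
Base metal (shear rupture): φR_n = 0.75 × 0.6 × 70 × 0.875 × 19 = 523.7 kips.
Governing: weld metal.

φR_n ≈ 204 kips (weld metal governs)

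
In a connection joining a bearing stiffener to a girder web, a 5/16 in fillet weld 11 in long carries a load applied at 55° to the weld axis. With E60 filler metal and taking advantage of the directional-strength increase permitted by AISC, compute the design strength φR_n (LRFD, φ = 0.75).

φR_n ≈ 89.9 kips

E60XX → F_EXX = 60 ksi.
t_e = 0.707 × 0.3125 = 0.2209 in; A_we = 0.2209 × 11 = 2.43 in².
Directional factor: 1.0 + 0.5 sin^1.5(55°) = 1.371.
F_nw = 0.6 × 60 × 1.371 = 49.35 ksi.
φR_n = 0.75 × 49.35 × 2.43 = 89.94 kips.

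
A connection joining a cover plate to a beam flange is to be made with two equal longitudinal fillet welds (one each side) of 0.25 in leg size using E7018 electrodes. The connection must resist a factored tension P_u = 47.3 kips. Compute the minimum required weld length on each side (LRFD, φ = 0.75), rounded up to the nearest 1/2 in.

L = 4.5 in on each side

E70XX → F_EXX = 70 ksi.
Throat t_e = 0.707 × 0.25 = 0.1767 in.
φr_n = 0.75 × 0.6 × 70 × 0.1767 = 5.568 kips/in.
L_req = P_u / φr_n = 47.3 / 5.568 = 8.496 in total.
Per side: 8.496 / 2 = 4.248 in.
Round up → use L = 4.5 in on each side.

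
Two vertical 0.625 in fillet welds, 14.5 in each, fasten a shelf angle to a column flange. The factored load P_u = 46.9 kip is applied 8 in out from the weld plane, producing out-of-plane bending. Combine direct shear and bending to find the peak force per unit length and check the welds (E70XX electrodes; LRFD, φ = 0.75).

E70XX → F_EXX = 70 ksi.
L_w = 2 × 14.5 = 29 in; section modulus (unit throat) S = 2 × L²/6 = 70.08 in².
Direct shear f_v = P/L_w = 46.9/29 = 1.617 kip/in.
Moment M = P × e = 46.9 × 8 = 375.2 kip·in; bending f_b = M/S = 5.354 kip/in.
f_max = √(f_v² + f_b²) = √(1.617² + 5.354²) = 5.593 kip/in.
φr_n = 0.75 × 0.6 × 70 × (0.707 × 0.625) = 13.92 kip/in → adequate.

f_max ≈ 5.59 kip/in; adequate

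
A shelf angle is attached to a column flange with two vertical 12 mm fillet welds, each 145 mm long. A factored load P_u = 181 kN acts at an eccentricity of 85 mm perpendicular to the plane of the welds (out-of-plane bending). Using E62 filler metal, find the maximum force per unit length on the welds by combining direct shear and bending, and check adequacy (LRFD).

f_max ≈ 2280 N/mm; adequate

E62XX → F_EXX = 620 MPa.
L_w = 2 × 145 = 290 mm; section modulus (unit throat) S = 2 × L²/6 = 7008 mm².
Direct shear f_v = P/L_w = 181×10³/290 = 624.1 N/mm.
Moment M = P × e = 181×10³ × 85 = 15385000 N·mm; bending f_b = M/S = 2195 N/mm.
f_max = √(f_v² + f_b²) = √(624.1² + 2195²) = 2282 N/mm.
φr_n = 0.75 × 0.6 × 620 × (0.707 × 12) = 2367 N/mm → adequate.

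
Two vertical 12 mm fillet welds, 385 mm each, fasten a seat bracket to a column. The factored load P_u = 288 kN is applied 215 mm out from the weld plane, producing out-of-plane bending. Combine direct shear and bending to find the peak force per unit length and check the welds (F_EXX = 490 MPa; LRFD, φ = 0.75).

L_w = 2 × 385 = 770 mm; section modulus (unit throat) S = 2 × L²/6 = 49410 mm².
Direct shear f_v = P/L_w = 288×10³/770 = 374 N/mm.
Moment M = P × e = 288×10³ × 215 = 61920000 N·mm; bending f_b = M/S = 1253 N/mm.
f_max = √(f_v² + f_b²) = √(374² + 1253²) = 1308 N/mm.
φr_n = 0.75 × 0.6 × 490 × (0.707 × 12) = 1871 N/mm → adequate.

f_max ≈ 1310 N/mm; adequate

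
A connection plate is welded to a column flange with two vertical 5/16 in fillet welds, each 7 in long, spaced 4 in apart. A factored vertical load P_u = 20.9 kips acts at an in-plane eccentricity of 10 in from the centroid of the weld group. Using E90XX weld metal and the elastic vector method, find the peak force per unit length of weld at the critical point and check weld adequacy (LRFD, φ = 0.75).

f_max ≈ 8.29 kip/in; adequate

E90XX → F_EXX = 90 ksi.
Total weld length L_w = 14 in. Treat welds as unit-width lines.
Polar moment about centroid: J = 2[d³/12 + d(b/2)²] = 2[7³/12 + 7×2²] = 113.2 in³.
Direct shear f_v = P/L_w = 20.9 / 14 = 1.493 kip/in (vertical).
Torsion M = P·e = 20.9 × 10 = 209 kip·in.
Critical point at (x, y) = (2, 3.5) from centroid. f_tx = M·y/J = 6.464 kip/in; f_ty = M·x/J = 3.694 kip/in.
Resultant f_max = √[f_tx² + (f_v + f_ty)²] = √[6.464² + (1.493 + 3.694)²] = 8.287 kip/in.
Capacity per unit length: φr_n = 0.75 × 0.6 × 90 × (0.707 × 0.3125) = 8.948 kip/in.
8.287 ≤ 8.948 → adequate.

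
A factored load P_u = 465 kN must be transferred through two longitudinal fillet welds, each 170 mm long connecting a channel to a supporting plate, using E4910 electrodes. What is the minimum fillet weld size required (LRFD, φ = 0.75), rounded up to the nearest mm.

E49XX → F_EXX = 490 MPa.
Total weld length L = 340 mm.
Required throat t_e = P_u / (φ × 0.6 F_EXX × L) = 465 / (0.75 × 0.6 × 490 × 340 × 10⁻³) = 6.202 mm.
Required leg w = t_e / 0.707 = 8.773 mm → use 9 mm.

w = 9 mm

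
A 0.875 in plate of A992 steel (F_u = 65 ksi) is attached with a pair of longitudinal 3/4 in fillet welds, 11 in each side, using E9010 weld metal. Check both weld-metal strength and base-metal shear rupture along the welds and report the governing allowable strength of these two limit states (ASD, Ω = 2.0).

E90XX → F_EXX = 90 ksi.
t_e = 0.707 × 0.75 = 0.5302 in; L = 22 in.
Weld metal: R_n/Ω = (1/2.0) × 0.6 × 90 × 0.5302 × 22 = 315 kip.
Base metal (shear rupture): R_n/Ω = (1/2.0) × 0.6 × 65 × 0.875 × 22 = 375.4 kip.
Governing: weld metal.

R_n/Ω ≈ 315 kip (weld metal governs)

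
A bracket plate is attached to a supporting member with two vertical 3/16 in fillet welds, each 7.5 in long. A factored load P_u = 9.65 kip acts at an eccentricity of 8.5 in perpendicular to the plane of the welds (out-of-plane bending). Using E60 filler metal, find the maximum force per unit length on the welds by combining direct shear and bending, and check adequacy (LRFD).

E60XX → F_EXX = 60 ksi.
L_w = 2 × 7.5 = 15 in; section modulus (unit throat) S = 2 × L²/6 = 18.75 in².
Direct shear f_v = P/L_w = 9.65/15 = 0.6433 kip/in.
Moment M = P × e = 9.65 × 8.5 = 82.025 kip·in; bending f_b = M/S = 4.375 kip/in.
f_max = √(f_v² + f_b²) = √(0.6433² + 4.375²) = 4.422 kip/in.
φr_n = 0.75 × 0.6 × 60 × (0.707 × 0.1875) = 3.579 kip/in → NOT adequate.

f_max ≈ 4.42 kip/in; NOT adequate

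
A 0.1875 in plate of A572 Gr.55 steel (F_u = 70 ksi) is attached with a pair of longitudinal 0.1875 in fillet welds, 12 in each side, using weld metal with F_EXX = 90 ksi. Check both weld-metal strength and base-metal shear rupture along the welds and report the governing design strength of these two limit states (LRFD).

φR_n ≈ 129 kip (weld metal governs)

t_e = 0.707 × 0.1875 = 0.1326 in; L = 24 in.
Weld metal: φR_n = 0.75 × 0.6 × 90 × 0.1326 × 24 = 128.9 kip.
Base metal (shear rupture): φR_n = 0.75 × 0.6 × 70 × 0.1875 × 24 = 141.8 kip.
Governing: weld metal.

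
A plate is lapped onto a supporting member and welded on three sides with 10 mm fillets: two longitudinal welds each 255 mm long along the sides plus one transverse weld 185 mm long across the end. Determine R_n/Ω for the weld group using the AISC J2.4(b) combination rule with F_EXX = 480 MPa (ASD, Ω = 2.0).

t_e = 0.707 × 10 = 7.07 mm.
R_nwl = 0.6 × 480 × 7.07 × 510 × 10⁻³ = 1038 kN (longitudinal, 2 welds).
R_nwt = 0.6 × 480 × 7.07 × 185 × 10⁻³ = 376.7 kN (transverse, base value).
(i) R_nwl + R_nwt = 1415 kN; (ii) 0.85 R_nwl + 1.5 R_nwt = 1448 kN.
R_n = max = 1448 kN [governs: (ii)]; R_n/Ω = 723.9 kN.

R_n/Ω ≈ 724 kN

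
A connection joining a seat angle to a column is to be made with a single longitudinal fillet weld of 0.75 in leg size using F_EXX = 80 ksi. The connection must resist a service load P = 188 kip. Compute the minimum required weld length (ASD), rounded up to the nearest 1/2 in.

Throat t_e = 0.707 × 0.75 = 0.5302 in.
r_n/Ω = (0.6 × 80 × 0.5302) / 2.0 = 12.73 kip/in.
L_req = P / (r_n/Ω) = 188 / 12.73 = 14.77 in total.
Round up → use L = 15 in.

L = 15 in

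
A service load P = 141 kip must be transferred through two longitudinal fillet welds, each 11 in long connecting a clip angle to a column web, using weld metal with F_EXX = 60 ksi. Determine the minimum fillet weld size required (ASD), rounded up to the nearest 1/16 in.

Total weld length L = 22 in.
Required throat t_e = P × Ω / (0.6 F_EXX × L) = 141 × 2.0 / (0.6 × 60 × 22) = 0.3561 in.
Required leg w = t_e / 0.707 = 0.5036 in → use 9/16 in.

w = 9/16 in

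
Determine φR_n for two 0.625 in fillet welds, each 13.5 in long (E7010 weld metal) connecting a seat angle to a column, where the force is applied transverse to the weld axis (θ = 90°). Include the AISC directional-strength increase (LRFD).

E70XX → F_EXX = 70 ksi.
t_e = 0.707 × 0.625 = 0.4419 in; A_we = 0.4419 × 27 = 11.93 in².
Directional factor: 1.0 + 0.5 sin^1.5(90°) = 1.5.
F_nw = 0.6 × 70 × 1.5 = 63 ksi.
φR_n = 0.75 × 63 × 11.93 = 563.7 kips.

φR_n ≈ 564 kips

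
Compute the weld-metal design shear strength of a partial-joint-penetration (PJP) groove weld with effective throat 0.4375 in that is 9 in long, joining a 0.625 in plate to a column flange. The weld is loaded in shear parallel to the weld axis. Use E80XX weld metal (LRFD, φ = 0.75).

φR_n ≈ 142 kips

E80XX → F_EXX = 80 ksi.
Effective throat (given) t_e = 0.4375 in.
A_we = 0.4375 × 9 = 3.938 in².
F_nw = 0.6 F_EXX = 48 ksi.
φR_n = 0.75 × 48 × 3.938 = 141.8 kips.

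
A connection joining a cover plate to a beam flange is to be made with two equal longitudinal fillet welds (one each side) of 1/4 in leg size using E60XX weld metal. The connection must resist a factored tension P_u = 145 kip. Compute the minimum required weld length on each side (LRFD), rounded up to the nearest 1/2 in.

E60XX → F_EXX = 60 ksi.
Throat t_e = 0.707 × 0.25 = 0.1767 in.
φr_n = 0.75 × 0.6 × 60 × 0.1767 = 4.772 kip/in.
L_req = P_u / φr_n = 145 / 4.772 = 30.38 in total.
Per side: 30.38 / 2 = 15.19 in.
Round up → use L = 15.5 in on each side.

L = 15.5 in on each side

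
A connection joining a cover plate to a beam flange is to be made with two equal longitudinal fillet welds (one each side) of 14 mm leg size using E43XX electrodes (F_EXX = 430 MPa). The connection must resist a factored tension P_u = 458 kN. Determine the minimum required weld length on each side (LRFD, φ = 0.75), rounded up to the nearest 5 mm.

Throat t_e = 0.707 × 14 = 9.898 mm.
φr_n = 0.75 × 0.6 × 430 × 9.898 × 10⁻³ = 1.915 kN/mm.
L_req = P_u / φr_n = 458 / 1.915 = 239.1 mm total.
Per side: 239.1 / 2 = 119.6 mm.
Round up → use L = 120 mm on each side.

L = 120 mm on each side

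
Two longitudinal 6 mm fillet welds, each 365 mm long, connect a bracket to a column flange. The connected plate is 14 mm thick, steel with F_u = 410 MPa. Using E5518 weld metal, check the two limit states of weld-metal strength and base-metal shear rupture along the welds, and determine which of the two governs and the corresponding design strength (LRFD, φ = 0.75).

φR_n ≈ 766 kN (weld metal governs)

E55XX → F_EXX = 550 MPa.
t_e = 0.707 × 6 = 4.242 mm; L = 730 mm.
Weld metal: φR_n = 0.75 × 0.6 × 550 × 4.242 × 730 × 10⁻³ = 766.4 kN.
Base metal (shear rupture): φR_n = 0.75 × 0.6 × 410 × 14 × 730 × 10⁻³ = 1886 kN.
Governing: weld metal.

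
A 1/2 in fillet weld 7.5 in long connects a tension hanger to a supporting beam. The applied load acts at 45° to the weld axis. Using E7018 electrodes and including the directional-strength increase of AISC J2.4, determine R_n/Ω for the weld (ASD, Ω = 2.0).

E70XX → F_EXX = 70 ksi.
t_e = 0.707 × 0.5 = 0.3535 in; A_we = 0.3535 × 7.5 = 2.651 in².
Directional factor: 1.0 + 0.5 sin^1.5(45°) = 1.297.
F_nw = 0.6 × 70 × 1.297 = 54.49 ksi.
R_n/Ω = (54.49 × 2.651) / 2.0 = 72.23 kips.

R_n/Ω ≈ 72.2 kips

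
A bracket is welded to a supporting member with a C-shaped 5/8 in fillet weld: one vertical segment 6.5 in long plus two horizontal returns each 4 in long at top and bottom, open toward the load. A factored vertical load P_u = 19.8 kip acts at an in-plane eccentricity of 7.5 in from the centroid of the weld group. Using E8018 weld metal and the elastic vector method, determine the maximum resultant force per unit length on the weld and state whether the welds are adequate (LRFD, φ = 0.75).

f_max ≈ 5.88 kip/in; adequate

E80XX → F_EXX = 80 ksi.
Total weld length L_w = 14.5 in. Treat welds as unit-width lines.
Centroid: x̄ = 2×4×2 / 14.5 = 1.103 in from the vertical weld.
Polar moment about centroid: J = I_x + I_y = [6.5³/12 + 2×4×3.25²] + [6.5×1.103² + 2(4³/12 + 4×0.8966²)] = 132.4 in³.
Direct shear f_v = P/L_w = 19.8 / 14.5 = 1.366 kip/in (vertical).
Torsion M = P·e = 19.8 × 7.5 = 148.5 kip·in.
Critical point at (x, y) = (2.897, 3.25) from centroid. f_tx = M·y/J = 3.645 kip/in; f_ty = M·x/J = 3.249 kip/in.
Resultant f_max = √[f_tx² + (f_v + f_ty)²] = √[3.645² + (1.366 + 3.249)²] = 5.881 kip/in.
Capacity per unit length: φr_n = 0.75 × 0.6 × 80 × (0.707 × 0.625) = 15.91 kip/in.
5.881 ≤ 15.91 → adequate.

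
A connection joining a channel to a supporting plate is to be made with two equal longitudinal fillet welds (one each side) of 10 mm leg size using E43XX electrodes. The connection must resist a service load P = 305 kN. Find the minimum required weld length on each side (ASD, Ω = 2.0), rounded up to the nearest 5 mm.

L = 170 mm on each side

E43XX → F_EXX = 430 MPa.
Throat t_e = 0.707 × 10 = 7.07 mm.
r_n/Ω = (0.6 × 430 × 7.07) / 2.0 = 912 N/mm = 0.912 kN/mm.
L_req = P / (r_n/Ω) = 305 / 0.912 = 334.4 mm total.
Per side: 334.4 / 2 = 167.2 mm.
Round up → use L = 170 mm on each side.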